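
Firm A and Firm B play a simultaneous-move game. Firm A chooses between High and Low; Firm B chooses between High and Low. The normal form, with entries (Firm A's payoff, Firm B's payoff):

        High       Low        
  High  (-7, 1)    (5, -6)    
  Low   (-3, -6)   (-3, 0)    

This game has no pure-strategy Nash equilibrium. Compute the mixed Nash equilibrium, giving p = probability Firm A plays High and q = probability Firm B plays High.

p = 6/13, q = 2/3

Firm B's indifference between High and Low determines Firm A's mixing probability p:
  Firm B's payoff from High: p·1 + (1−p)·(-6) = 7p - 6
  Firm B's payoff from Low: p·(-6) + (1−p)·0 = -6p
  7p - 6 = -6p  ⇒  13p = 6  ⇒  p = 6/13.
Firm A's indifference between High and Low determines Firm B's mixing probability q:
  Firm A's payoff to High: q·(-7) + (1−q)·5 = -12q + 5
  Firm A's payoff to Low: q·(-3) + (1−q)·(-3) = -3
  -12q + 5 = -3  ⇒  -12q = -8  ⇒  q = 2/3.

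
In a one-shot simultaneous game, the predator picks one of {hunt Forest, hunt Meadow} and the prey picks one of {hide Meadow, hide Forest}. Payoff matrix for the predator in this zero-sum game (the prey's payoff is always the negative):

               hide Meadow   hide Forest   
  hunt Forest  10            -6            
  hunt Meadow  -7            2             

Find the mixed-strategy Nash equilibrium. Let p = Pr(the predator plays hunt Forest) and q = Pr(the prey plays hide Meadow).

For the prey to be willing to mix, the prey must be indifferent between hide Meadow and hide Forest, which pins down the predator's mix.
  the prey's payoff to hide Meadow: p·(-10) + (1−p)·7 = -17p + 7
  the prey's payoff to hide Forest: p·6 + (1−p)·(-2) = 8p - 2
  -17p + 7 = 8p - 2  ⇒  -25p = -9  ⇒  p = 9/25.
The predator's indifference between hunt Forest and hunt Meadow determines the prey's mixing probability q:
  the predator's payoff from hunt Forest: q·10 + (1−q)·(-6) = 16q - 6
  the predator's payoff from hunt Meadow: q·(-7) + (1−q)·2 = -9q + 2
  16q - 6 = -9q + 2  ⇒  25q = 8  ⇒  q = 8/25.

p = 9/25, q = 8/25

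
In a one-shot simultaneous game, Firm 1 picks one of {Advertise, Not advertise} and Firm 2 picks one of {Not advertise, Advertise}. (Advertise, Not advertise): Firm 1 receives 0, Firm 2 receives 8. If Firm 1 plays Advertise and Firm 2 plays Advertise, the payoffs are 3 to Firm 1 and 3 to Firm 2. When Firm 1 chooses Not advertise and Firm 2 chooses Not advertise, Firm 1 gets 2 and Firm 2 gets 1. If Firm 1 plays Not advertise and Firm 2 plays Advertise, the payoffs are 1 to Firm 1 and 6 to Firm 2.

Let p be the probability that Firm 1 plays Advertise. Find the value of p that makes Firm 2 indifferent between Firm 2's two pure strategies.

In a mixed equilibrium Firm 2 is indifferent between Not advertise and Advertise; this condition fixes p.
  Firm 2's expected payoff from Not advertise: p·8 + (1−p)·1 = 7p + 1
  Firm 2's expected payoff from Advertise: p·3 + (1−p)·6 = -3p + 6
  7p + 1 = -3p + 6  ⇒  10p = 5  ⇒  p = 1/2.

p = 1/2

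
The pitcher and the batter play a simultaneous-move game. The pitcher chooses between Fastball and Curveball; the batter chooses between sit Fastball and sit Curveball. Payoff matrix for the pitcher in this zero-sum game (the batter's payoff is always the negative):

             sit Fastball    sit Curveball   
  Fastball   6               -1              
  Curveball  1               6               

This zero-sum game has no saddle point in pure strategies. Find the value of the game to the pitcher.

v = 37/12

In a mixed equilibrium the pitcher is indifferent between Fastball and Curveball; this condition fixes q.
  the pitcher's payoff to Fastball: q·6 + (1−q)·(-1) = 7q - 1
  the pitcher's payoff to Curveball: q·1 + (1−q)·6 = -5q + 6
  7q - 1 = -5q + 6  ⇒  12q = 7  ⇒  q = 7/12.
The value is the pitcher's expected payoff against this mix (using Fastball): (7/12)·6 + (5/12)·(-1) = 37/12.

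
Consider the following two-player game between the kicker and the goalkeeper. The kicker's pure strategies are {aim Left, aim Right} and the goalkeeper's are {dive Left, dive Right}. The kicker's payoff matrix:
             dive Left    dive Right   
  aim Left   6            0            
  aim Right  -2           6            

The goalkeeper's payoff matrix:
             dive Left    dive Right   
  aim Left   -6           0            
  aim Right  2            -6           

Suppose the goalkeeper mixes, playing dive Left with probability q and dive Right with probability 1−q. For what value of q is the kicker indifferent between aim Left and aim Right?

q = 3/7

In a mixed equilibrium the kicker is indifferent between aim Left and aim Right; this condition fixes q.
  the kicker's expected payoff from aim Left: q·6 + (1−q)·0 = 6q
  the kicker's expected payoff from aim Right: q·(-2) + (1−q)·6 = -8q + 6
  6q = -8q + 6  ⇒  14q = 6  ⇒  q = 3/7.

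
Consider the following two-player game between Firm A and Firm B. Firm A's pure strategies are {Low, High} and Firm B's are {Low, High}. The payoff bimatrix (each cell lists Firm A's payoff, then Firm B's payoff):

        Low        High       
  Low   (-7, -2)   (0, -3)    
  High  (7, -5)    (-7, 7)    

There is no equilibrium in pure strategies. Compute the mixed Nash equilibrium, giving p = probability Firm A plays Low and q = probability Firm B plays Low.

p = 12/13, q = 1/3

Firm B's indifference between Low and High determines Firm A's mixing probability p:
  Firm B's payoff from Low: p·(-2) + (1−p)·(-5) = 3p - 5
  Firm B's payoff from High: p·(-3) + (1−p)·7 = -10p + 7
  3p - 5 = -10p + 7  ⇒  13p = 12  ⇒  p = 12/13.
Firm B's mix must leave Firm A indifferent between Low and High.
  Firm A's expected payoff from Low: q·(-7) + (1−q)·0 = -7q
  Firm A's expected payoff from High: q·7 + (1−q)·(-7) = 14q - 7
  -7q = 14q - 7  ⇒  -21q = -7  ⇒  q = 1/3.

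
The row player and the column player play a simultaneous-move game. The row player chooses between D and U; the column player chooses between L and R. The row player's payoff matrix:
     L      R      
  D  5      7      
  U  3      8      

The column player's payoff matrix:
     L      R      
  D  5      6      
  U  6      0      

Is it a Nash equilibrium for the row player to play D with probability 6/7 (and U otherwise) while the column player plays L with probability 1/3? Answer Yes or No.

Yes

Check the column player's indifference given the row player's mix p = 6/7:
  payoff from L = 36/7; payoff from R = 36/7 — equal.
Check the row player's indifference given the column player's mix q = 1/3:
  payoff from D = 19/3; payoff from U = 19/3 — equal.
Both players are indifferent, so neither can profitably deviate.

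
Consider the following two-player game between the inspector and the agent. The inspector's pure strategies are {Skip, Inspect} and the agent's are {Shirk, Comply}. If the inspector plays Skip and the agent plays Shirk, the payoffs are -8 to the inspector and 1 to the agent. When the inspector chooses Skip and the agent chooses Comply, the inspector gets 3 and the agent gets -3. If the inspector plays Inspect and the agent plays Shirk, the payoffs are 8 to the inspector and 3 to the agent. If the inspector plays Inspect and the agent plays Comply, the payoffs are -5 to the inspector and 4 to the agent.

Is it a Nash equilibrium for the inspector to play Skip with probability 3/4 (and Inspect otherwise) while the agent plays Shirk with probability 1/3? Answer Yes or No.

No

Given the inspector's mix p = 3/4, the agent's payoff from Shirk is 3/2 but from Comply is -5/4. The agent strictly prefers Shirk, so the agent would not mix.
So the proposed profile is not a Nash equilibrium.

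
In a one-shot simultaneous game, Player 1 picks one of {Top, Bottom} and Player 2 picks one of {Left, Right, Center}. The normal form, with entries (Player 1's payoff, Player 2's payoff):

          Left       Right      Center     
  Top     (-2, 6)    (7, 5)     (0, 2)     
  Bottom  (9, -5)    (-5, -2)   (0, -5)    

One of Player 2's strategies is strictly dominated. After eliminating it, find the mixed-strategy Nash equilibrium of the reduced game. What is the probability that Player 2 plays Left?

q = 12/23

Player 2's strategy Center is strictly dominated by Right: 5 > 2 and -2 > -5. Eliminate Center.
Player 2's mix must leave Player 1 indifferent between Top and Bottom.
  Player 1's payoff from Top: q·(-2) + (1−q)·7 = -9q + 7
  Player 1's payoff from Bottom: q·9 + (1−q)·(-5) = 14q - 5
  -9q + 7 = 14q - 5  ⇒  -23q = -12  ⇒  q = 12/23.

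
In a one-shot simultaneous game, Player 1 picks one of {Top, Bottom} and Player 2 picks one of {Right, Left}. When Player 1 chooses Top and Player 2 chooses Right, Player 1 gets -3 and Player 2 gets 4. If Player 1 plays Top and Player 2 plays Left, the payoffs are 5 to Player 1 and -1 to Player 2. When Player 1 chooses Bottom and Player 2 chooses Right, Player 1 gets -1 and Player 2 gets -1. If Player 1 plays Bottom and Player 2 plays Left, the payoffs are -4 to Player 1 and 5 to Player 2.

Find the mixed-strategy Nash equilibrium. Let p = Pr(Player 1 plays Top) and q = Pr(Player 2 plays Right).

Player 2's indifference between Right and Left determines Player 1's mixing probability p:
  Player 2's payoff to Right: p·4 + (1−p)·(-1) = 5p - 1
  Player 2's payoff to Left: p·(-1) + (1−p)·5 = -6p + 5
  5p - 1 = -6p + 5  ⇒  11p = 6  ⇒  p = 6/11.
For Player 1 to be willing to mix, Player 1 must be indifferent between Top and Bottom, which pins down Player 2's mix.
  Player 1's payoff from Top: q·(-3) + (1−q)·5 = -8q + 5
  Player 1's payoff from Bottom: q·(-1) + (1−q)·(-4) = 3q - 4
  -8q + 5 = 3q - 4  ⇒  -11q = -9  ⇒  q = 9/11.

p = 6/11, q = 9/11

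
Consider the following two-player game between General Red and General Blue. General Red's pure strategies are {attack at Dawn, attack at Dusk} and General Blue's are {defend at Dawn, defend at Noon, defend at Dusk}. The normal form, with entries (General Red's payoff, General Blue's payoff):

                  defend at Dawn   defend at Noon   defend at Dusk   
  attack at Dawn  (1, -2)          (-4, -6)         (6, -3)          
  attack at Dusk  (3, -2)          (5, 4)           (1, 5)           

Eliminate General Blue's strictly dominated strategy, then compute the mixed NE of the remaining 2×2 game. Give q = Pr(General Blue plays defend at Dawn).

General Blue's strategy defend at Noon is strictly dominated by defend at Dusk: -3 > -6 and 5 > 4. Eliminate defend at Noon.
General Red's indifference between attack at Dawn and attack at Dusk determines General Blue's mixing probability q:
  General Red's payoff to attack at Dawn: q·1 + (1−q)·6 = -5q + 6
  General Red's payoff to attack at Dusk: q·3 + (1−q)·1 = 2q + 1
  -5q + 6 = 2q + 1  ⇒  -7q = -5  ⇒  q = 5/7.

q = 5/7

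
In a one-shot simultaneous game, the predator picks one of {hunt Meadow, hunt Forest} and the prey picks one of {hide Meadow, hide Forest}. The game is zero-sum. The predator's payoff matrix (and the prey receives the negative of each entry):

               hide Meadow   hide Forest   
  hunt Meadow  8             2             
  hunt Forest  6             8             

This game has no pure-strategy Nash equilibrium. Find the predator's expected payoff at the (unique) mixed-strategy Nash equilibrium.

The predator's indifference between hunt Meadow and hunt Forest determines the prey's mixing probability q:
  the predator's payoff from hunt Meadow: q·8 + (1−q)·2 = 6q + 2
  the predator's payoff from hunt Forest: q·6 + (1−q)·8 = -2q + 8
  6q + 2 = -2q + 8  ⇒  8q = 6  ⇒  q = 3/4.
At equilibrium the predator is indifferent across rows, so the predator's payoff equals the payoff from hunt Meadow: (3/4)·8 + (1/4)·2 = 13/2.

13/2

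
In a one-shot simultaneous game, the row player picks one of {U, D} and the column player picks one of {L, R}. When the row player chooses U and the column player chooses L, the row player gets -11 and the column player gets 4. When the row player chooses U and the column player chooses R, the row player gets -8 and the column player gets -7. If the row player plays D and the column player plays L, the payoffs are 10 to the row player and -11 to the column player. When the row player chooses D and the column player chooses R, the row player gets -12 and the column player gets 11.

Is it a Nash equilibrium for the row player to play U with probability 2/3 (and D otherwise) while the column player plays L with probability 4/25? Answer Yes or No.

Check the column player's indifference given the row player's mix p = 2/3:
  payoff from L = -1; payoff from R = -1 — equal.
Check the row player's indifference given the column player's mix q = 4/25:
  payoff from U = -212/25; payoff from D = -212/25 — equal.
Both players are indifferent, so neither can profitably deviate.

Yes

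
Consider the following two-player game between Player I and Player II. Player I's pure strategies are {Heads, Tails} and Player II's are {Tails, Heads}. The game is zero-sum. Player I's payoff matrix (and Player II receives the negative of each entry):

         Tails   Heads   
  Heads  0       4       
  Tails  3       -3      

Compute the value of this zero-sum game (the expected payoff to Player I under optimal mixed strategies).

In a mixed equilibrium Player I is indifferent between Heads and Tails; this condition fixes q.
  Player I's payoff to Heads: q·0 + (1−q)·4 = -4q + 4
  Player I's payoff to Tails: q·3 + (1−q)·(-3) = 6q - 3
  -4q + 4 = 6q - 3  ⇒  -10q = -7  ⇒  q = 7/10.
The value is Player I's expected payoff against this mix (using Heads): (7/10)·0 + (3/10)·4 = 6/5.

v = 6/5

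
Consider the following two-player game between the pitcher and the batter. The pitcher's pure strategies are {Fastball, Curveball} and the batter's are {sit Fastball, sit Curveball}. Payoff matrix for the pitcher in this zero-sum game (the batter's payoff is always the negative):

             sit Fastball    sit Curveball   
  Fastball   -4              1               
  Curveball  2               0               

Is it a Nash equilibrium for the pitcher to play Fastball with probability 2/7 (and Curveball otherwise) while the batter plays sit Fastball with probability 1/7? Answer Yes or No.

Check the batter's indifference given the pitcher's mix p = 2/7:
  payoff from sit Fastball = -2/7; payoff from sit Curveball = -2/7 — equal.
Check the pitcher's indifference given the batter's mix q = 1/7:
  payoff from Fastball = 2/7; payoff from Curveball = 2/7 — equal.
Both players are indifferent, so neither can profitably deviate.

Yes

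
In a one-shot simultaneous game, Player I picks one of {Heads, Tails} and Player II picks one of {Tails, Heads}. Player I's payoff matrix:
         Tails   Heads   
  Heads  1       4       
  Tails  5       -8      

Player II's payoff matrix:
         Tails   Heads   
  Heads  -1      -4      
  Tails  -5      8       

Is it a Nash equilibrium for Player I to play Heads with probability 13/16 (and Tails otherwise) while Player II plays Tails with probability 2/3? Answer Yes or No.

Given Player II's mix q = 2/3, Player I's payoff from Heads is 2 but from Tails is 2/3. Player I strictly prefers Heads, so Player I would not mix.
So the proposed profile is not a Nash equilibrium.

No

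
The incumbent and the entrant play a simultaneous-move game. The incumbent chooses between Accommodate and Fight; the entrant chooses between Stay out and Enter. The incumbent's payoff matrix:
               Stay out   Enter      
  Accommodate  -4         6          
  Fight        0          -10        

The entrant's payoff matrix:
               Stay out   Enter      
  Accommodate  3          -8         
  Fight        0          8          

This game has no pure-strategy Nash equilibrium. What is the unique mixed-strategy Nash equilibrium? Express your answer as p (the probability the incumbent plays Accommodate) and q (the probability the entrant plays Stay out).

p = 8/19, q = 4/5

Set the entrant's expected payoff from Stay out equal to that from Enter:
  the entrant's expected payoff from Stay out: p·3 + (1−p)·0 = 3p
  the entrant's expected payoff from Enter: p·(-8) + (1−p)·8 = -16p + 8
  3p = -16p + 8  ⇒  19p = 8  ⇒  p = 8/19.
The entrant's mix must leave the incumbent indifferent between Accommodate and Fight.
  the incumbent's expected payoff from Accommodate: q·(-4) + (1−q)·6 = -10q + 6
  the incumbent's expected payoff from Fight: q·0 + (1−q)·(-10) = 10q - 10
  -10q + 6 = 10q - 10  ⇒  -20q = -16  ⇒  q = 4/5.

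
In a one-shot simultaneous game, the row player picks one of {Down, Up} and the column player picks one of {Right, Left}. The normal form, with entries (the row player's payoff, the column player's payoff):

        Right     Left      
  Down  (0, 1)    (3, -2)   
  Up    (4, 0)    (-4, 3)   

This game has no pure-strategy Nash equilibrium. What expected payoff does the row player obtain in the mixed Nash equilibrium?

For the row player to be willing to mix, the row player must be indifferent between Down and Up, which pins down the column player's mix.
  the row player's payoff from Down: q·0 + (1−q)·3 = -3q + 3
  the row player's payoff from Up: q·4 + (1−q)·(-4) = 8q - 4
  -3q + 3 = 8q - 4  ⇒  -11q = -7  ⇒  q = 7/11.
At equilibrium the row player is indifferent across rows, so the row player's payoff equals the payoff from Down: (7/11)·0 + (4/11)·3 = 12/11.

12/11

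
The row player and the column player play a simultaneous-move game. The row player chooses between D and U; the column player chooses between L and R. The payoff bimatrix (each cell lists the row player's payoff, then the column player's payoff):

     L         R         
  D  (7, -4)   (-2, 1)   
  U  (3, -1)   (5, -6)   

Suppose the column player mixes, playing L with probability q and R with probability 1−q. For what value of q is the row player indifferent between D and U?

q = 7/11

The row player's indifference between D and U determines the column player's mixing probability q:
  the row player's payoff to D: q·7 + (1−q)·(-2) = 9q - 2
  the row player's payoff to U: q·3 + (1−q)·5 = -2q + 5
  9q - 2 = -2q + 5  ⇒  11q = 7  ⇒  q = 7/11.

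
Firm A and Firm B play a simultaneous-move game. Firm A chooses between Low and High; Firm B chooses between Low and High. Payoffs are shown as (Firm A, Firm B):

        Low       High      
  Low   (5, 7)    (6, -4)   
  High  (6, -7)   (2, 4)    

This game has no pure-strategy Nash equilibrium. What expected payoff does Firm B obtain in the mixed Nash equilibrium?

In a mixed equilibrium Firm B is indifferent between Low and High; this condition fixes p.
  Firm B's expected payoff from Low: p·7 + (1−p)·(-7) = 14p - 7
  Firm B's expected payoff from High: p·(-4) + (1−p)·4 = -8p + 4
  14p - 7 = -8p + 4  ⇒  22p = 11  ⇒  p = 1/2.
At equilibrium Firm B is indifferent across columns, so Firm B's payoff equals the payoff from Low: (1/2)·7 + (1/2)·(-7) = 0.

0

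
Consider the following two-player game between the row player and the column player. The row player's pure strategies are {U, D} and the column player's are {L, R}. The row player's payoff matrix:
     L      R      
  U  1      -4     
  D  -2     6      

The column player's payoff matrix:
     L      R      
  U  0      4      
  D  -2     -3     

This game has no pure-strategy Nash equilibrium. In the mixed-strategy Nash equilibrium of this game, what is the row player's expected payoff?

Set the row player's expected payoff from U equal to that from D:
  the row player's payoff to U: q·1 + (1−q)·(-4) = 5q - 4
  the row player's payoff to D: q·(-2) + (1−q)·6 = -8q + 6
  5q - 4 = -8q + 6  ⇒  13q = 10  ⇒  q = 10/13.
At equilibrium the row player is indifferent across rows, so the row player's payoff equals the payoff from U: (10/13)·1 + (3/13)·(-4) = -2/13.

-2/13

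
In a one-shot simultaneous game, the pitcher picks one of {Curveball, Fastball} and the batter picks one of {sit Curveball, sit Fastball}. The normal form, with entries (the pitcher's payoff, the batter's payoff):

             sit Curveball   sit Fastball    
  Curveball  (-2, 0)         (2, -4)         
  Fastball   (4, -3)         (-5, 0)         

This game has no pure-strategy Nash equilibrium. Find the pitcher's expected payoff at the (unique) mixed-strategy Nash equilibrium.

For the pitcher to be willing to mix, the pitcher must be indifferent between Curveball and Fastball, which pins down the batter's mix.
  the pitcher's payoff from Curveball: q·(-2) + (1−q)·2 = -4q + 2
  the pitcher's payoff from Fastball: q·4 + (1−q)·(-5) = 9q - 5
  -4q + 2 = 9q - 5  ⇒  -13q = -7  ⇒  q = 7/13.
At equilibrium the pitcher is indifferent across rows, so the pitcher's payoff equals the payoff from Curveball: (7/13)·(-2) + (6/13)·2 = -2/13.

-2/13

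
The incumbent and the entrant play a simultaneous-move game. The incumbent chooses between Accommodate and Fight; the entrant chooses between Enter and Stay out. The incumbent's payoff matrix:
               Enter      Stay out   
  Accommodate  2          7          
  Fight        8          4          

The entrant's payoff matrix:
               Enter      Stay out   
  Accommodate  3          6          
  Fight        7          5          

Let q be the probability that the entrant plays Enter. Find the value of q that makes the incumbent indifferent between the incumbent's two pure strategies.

The incumbent's indifference between Accommodate and Fight determines the entrant's mixing probability q:
  the incumbent's payoff from Accommodate: q·2 + (1−q)·7 = -5q + 7
  the incumbent's payoff from Fight: q·8 + (1−q)·4 = 4q + 4
  -5q + 7 = 4q + 4  ⇒  -9q = -3  ⇒  q = 1/3.

q = 1/3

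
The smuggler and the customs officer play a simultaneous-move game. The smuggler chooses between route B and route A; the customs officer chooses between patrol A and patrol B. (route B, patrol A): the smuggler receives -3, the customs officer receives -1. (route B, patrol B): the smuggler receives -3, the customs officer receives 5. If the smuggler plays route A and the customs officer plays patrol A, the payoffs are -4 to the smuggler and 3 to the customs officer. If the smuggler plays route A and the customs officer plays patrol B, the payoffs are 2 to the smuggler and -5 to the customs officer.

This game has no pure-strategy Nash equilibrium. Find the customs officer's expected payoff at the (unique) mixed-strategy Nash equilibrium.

5/7

In a mixed equilibrium the customs officer is indifferent between patrol A and patrol B; this condition fixes p.
  the customs officer's payoff to patrol A: p·(-1) + (1−p)·3 = -4p + 3
  the customs officer's payoff to patrol B: p·5 + (1−p)·(-5) = 10p - 5
  -4p + 3 = 10p - 5  ⇒  -14p = -8  ⇒  p = 4/7.
At equilibrium the customs officer is indifferent across columns, so the customs officer's payoff equals the payoff from patrol A: (4/7)·(-1) + (3/7)·3 = 5/7.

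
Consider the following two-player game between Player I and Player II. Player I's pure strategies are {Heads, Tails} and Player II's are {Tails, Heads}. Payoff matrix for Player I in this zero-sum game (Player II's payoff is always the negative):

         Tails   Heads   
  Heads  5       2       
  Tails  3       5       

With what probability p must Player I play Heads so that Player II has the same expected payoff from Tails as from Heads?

p = 2/5

Player I's mix must leave Player II indifferent between Tails and Heads.
  Player II's expected payoff from Tails: p·(-5) + (1−p)·(-3) = -2p - 3
  Player II's expected payoff from Heads: p·(-2) + (1−p)·(-5) = 3p - 5
  -2p - 3 = 3p - 5  ⇒  -5p = -2  ⇒  p = 2/5.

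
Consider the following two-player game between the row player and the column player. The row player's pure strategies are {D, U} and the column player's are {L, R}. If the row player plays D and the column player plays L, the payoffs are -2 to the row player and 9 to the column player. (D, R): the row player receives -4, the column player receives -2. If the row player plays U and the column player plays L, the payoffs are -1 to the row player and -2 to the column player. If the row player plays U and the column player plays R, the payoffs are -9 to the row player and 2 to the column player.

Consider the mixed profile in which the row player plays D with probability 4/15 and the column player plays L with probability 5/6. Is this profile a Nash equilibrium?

Check the column player's indifference given the row player's mix p = 4/15:
  payoff from L = 14/15; payoff from R = 14/15 — equal.
Check the row player's indifference given the column player's mix q = 5/6:
  payoff from D = -7/3; payoff from U = -7/3 — equal.
Both players are indifferent, so neither can profitably deviate.

Yes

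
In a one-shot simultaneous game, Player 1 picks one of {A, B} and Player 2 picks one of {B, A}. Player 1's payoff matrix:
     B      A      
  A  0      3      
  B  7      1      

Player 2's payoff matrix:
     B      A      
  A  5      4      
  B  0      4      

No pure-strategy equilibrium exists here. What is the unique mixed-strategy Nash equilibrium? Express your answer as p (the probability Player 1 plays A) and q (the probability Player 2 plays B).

Set Player 2's expected payoff from B equal to that from A:
  Player 2's expected payoff from B: p·5 + (1−p)·0 = 5p
  Player 2's expected payoff from A: p·4 + (1−p)·4 = 4
  5p = 4  ⇒  5p = 4  ⇒  p = 4/5.
Set Player 1's expected payoff from A equal to that from B:
  Player 1's payoff from A: q·0 + (1−q)·3 = -3q + 3
  Player 1's payoff from B: q·7 + (1−q)·1 = 6q + 1
  -3q + 3 = 6q + 1  ⇒  -9q = -2  ⇒  q = 2/9.

p = 4/5, q = 2/9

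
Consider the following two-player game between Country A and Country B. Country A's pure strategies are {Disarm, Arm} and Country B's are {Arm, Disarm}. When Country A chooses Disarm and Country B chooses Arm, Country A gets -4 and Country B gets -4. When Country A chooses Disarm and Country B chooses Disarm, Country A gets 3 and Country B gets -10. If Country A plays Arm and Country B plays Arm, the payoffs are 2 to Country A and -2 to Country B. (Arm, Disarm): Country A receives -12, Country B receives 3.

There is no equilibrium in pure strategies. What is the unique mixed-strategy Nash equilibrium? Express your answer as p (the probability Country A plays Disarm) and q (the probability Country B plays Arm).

p = 5/11, q = 5/7

Country A's mix must leave Country B indifferent between Arm and Disarm.
  Country B's expected payoff from Arm: p·(-4) + (1−p)·(-2) = -2p - 2
  Country B's expected payoff from Disarm: p·(-10) + (1−p)·3 = -13p + 3
  -2p - 2 = -13p + 3  ⇒  11p = 5  ⇒  p = 5/11.
Country B's mix must leave Country A indifferent between Disarm and Arm.
  Country A's payoff from Disarm: q·(-4) + (1−q)·3 = -7q + 3
  Country A's payoff from Arm: q·2 + (1−q)·(-12) = 14q - 12
  -7q + 3 = 14q - 12  ⇒  -21q = -15  ⇒  q = 5/7.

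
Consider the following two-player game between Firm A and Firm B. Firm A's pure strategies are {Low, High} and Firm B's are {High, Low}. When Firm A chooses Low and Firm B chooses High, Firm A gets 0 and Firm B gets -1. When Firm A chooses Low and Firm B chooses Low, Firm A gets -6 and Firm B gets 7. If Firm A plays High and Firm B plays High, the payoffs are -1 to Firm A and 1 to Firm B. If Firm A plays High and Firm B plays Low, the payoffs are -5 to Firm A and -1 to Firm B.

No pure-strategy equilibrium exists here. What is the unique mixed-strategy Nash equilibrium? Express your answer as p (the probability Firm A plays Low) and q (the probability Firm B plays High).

For Firm B to be willing to mix, Firm B must be indifferent between High and Low, which pins down Firm A's mix.
  Firm B's expected payoff from High: p·(-1) + (1−p)·1 = -2p + 1
  Firm B's expected payoff from Low: p·7 + (1−p)·(-1) = 8p - 1
  -2p + 1 = 8p - 1  ⇒  -10p = -2  ⇒  p = 1/5.
Set Firm A's expected payoff from Low equal to that from High:
  Firm A's expected payoff from Low: q·0 + (1−q)·(-6) = 6q - 6
  Firm A's expected payoff from High: q·(-1) + (1−q)·(-5) = 4q - 5
  6q - 6 = 4q - 5  ⇒  2q = 1  ⇒  q = 1/2.

p = 1/5, q = 1/2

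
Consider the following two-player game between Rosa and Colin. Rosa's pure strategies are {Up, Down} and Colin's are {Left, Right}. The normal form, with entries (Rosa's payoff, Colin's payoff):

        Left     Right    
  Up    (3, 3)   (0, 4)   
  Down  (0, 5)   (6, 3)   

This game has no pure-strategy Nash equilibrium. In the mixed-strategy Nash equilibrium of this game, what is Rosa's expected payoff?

2

Colin's mix must leave Rosa indifferent between Up and Down.
  Rosa's payoff to Up: q·3 + (1−q)·0 = 3q
  Rosa's payoff to Down: q·0 + (1−q)·6 = -6q + 6
  3q = -6q + 6  ⇒  9q = 6  ⇒  q = 2/3.
At equilibrium Rosa is indifferent across rows, so Rosa's payoff equals the payoff from Up: (2/3)·3 + (1/3)·0 = 2.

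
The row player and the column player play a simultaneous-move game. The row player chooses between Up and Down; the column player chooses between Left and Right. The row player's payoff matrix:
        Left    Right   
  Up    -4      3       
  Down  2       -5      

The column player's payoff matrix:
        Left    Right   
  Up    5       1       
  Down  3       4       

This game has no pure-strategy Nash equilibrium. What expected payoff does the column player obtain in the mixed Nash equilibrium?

17/5

In a mixed equilibrium the column player is indifferent between Left and Right; this condition fixes p.
  the column player's expected payoff from Left: p·5 + (1−p)·3 = 2p + 3
  the column player's expected payoff from Right: p·1 + (1−p)·4 = -3p + 4
  2p + 3 = -3p + 4  ⇒  5p = 1  ⇒  p = 1/5.
At equilibrium the column player is indifferent across columns, so the column player's payoff equals the payoff from Left: (1/5)·5 + (4/5)·3 = 17/5.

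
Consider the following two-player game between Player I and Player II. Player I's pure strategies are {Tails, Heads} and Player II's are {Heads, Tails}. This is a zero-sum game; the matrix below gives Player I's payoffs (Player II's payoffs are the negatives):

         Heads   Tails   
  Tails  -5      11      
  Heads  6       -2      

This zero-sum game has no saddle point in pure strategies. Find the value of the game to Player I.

Player II's mix must leave Player I indifferent between Tails and Heads.
  Player I's payoff from Tails: q·(-5) + (1−q)·11 = -16q + 11
  Player I's payoff from Heads: q·6 + (1−q)·(-2) = 8q - 2
  -16q + 11 = 8q - 2  ⇒  -24q = -13  ⇒  q = 13/24.
The value is Player I's expected payoff against this mix (using Tails): (13/24)·(-5) + (11/24)·11 = 7/3.

v = 7/3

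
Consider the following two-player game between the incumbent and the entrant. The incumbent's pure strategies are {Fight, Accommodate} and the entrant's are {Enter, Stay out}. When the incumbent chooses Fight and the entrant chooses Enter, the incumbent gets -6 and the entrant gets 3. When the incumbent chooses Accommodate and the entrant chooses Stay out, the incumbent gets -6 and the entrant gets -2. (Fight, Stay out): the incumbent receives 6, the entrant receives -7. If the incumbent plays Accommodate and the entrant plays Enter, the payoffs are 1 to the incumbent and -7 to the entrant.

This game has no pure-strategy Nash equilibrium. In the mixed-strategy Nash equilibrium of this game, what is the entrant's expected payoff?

Set the entrant's expected payoff from Enter equal to that from Stay out:
  the entrant's expected payoff from Enter: p·3 + (1−p)·(-7) = 10p - 7
  the entrant's expected payoff from Stay out: p·(-7) + (1−p)·(-2) = -5p - 2
  10p - 7 = -5p - 2  ⇒  15p = 5  ⇒  p = 1/3.
At equilibrium the entrant is indifferent across columns, so the entrant's payoff equals the payoff from Enter: (1/3)·3 + (2/3)·(-7) = -11/3.

-11/3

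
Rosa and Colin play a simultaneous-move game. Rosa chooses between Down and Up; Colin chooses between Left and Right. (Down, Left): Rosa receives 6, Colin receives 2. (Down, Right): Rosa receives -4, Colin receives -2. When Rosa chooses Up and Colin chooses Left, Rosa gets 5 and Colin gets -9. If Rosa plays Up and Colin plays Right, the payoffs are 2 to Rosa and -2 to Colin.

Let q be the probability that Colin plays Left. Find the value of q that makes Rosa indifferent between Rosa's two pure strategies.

In a mixed equilibrium Rosa is indifferent between Down and Up; this condition fixes q.
  Rosa's expected payoff from Down: q·6 + (1−q)·(-4) = 10q - 4
  Rosa's expected payoff from Up: q·5 + (1−q)·2 = 3q + 2
  10q - 4 = 3q + 2  ⇒  7q = 6  ⇒  q = 6/7.

q = 6/7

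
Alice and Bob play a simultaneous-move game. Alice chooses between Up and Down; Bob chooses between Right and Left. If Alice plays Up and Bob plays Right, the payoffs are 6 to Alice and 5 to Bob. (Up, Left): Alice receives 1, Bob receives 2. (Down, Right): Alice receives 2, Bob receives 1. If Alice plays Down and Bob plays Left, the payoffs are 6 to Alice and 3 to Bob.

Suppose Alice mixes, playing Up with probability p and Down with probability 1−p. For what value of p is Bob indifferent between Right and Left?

p = 2/5

Set Bob's expected payoff from Right equal to that from Left:
  Bob's payoff to Right: p·5 + (1−p)·1 = 4p + 1
  Bob's payoff to Left: p·2 + (1−p)·3 = -p + 3
  4p + 1 = -p + 3  ⇒  5p = 2  ⇒  p = 2/5.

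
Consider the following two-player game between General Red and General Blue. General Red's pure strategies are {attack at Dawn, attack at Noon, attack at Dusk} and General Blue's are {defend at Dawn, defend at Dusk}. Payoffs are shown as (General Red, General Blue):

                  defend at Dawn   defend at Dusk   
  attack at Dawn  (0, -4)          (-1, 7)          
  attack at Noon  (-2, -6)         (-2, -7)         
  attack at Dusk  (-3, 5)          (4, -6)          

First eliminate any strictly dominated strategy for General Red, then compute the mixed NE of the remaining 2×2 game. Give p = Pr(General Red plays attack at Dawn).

p = 1/2

General Red's strategy attack at Noon is strictly dominated by attack at Dawn: 0 > -2 and -1 > -2. Eliminate attack at Noon.
In a mixed equilibrium General Blue is indifferent between defend at Dawn and defend at Dusk; this condition fixes p.
  General Blue's expected payoff from defend at Dawn: p·(-4) + (1−p)·5 = -9p + 5
  General Blue's expected payoff from defend at Dusk: p·7 + (1−p)·(-6) = 13p - 6
  -9p + 5 = 13p - 6  ⇒  -22p = -11  ⇒  p = 1/2.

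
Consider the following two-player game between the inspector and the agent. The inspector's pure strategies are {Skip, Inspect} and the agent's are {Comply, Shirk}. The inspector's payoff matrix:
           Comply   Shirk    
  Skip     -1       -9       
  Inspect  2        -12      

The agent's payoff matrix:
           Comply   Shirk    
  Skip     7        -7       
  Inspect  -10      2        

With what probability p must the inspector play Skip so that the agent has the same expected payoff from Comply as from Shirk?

The inspector's mix must leave the agent indifferent between Comply and Shirk.
  the agent's expected payoff from Comply: p·7 + (1−p)·(-10) = 17p - 10
  the agent's expected payoff from Shirk: p·(-7) + (1−p)·2 = -9p + 2
  17p - 10 = -9p + 2  ⇒  26p = 12  ⇒  p = 6/13.

p = 6/13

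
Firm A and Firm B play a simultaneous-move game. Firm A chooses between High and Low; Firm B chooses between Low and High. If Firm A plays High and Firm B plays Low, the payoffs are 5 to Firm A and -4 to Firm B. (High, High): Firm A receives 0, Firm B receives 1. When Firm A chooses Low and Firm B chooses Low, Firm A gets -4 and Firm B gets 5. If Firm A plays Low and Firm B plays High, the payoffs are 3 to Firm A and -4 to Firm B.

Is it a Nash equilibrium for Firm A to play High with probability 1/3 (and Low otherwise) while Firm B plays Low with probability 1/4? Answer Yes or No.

Given Firm A's mix p = 1/3, Firm B's payoff from Low is 2 but from High is -7/3. Firm B strictly prefers Low, so Firm B would not mix.
So the proposed profile is not a Nash equilibrium.

No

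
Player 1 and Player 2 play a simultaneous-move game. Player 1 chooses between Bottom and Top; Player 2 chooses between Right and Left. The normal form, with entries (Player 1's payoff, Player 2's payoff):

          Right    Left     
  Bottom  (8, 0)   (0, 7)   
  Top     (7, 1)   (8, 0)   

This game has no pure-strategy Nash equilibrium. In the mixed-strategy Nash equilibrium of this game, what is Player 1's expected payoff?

64/9

For Player 1 to be willing to mix, Player 1 must be indifferent between Bottom and Top, which pins down Player 2's mix.
  Player 1's payoff to Bottom: q·8 + (1−q)·0 = 8q
  Player 1's payoff to Top: q·7 + (1−q)·8 = -q + 8
  8q = -q + 8  ⇒  9q = 8  ⇒  q = 8/9.
At equilibrium Player 1 is indifferent across rows, so Player 1's payoff equals the payoff from Bottom: (8/9)·8 + (1/9)·0 = 64/9.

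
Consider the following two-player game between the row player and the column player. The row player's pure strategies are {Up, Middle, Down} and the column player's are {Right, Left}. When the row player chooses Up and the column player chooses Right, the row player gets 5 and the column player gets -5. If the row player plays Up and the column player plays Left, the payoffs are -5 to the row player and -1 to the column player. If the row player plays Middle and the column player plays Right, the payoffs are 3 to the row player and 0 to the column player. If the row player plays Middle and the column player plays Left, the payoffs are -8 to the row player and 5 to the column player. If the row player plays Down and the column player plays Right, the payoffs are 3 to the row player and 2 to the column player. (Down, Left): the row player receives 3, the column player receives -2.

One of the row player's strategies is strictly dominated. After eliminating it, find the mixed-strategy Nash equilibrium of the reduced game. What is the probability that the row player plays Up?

p = 1/2

The row player's strategy Middle is strictly dominated by Up: 5 > 3 and -5 > -8. Eliminate Middle.
For the column player to be willing to mix, the column player must be indifferent between Right and Left, which pins down the row player's mix.
  the column player's payoff from Right: p·(-5) + (1−p)·2 = -7p + 2
  the column player's payoff from Left: p·(-1) + (1−p)·(-2) = p - 2
  -7p + 2 = p - 2  ⇒  -8p = -4  ⇒  p = 1/2.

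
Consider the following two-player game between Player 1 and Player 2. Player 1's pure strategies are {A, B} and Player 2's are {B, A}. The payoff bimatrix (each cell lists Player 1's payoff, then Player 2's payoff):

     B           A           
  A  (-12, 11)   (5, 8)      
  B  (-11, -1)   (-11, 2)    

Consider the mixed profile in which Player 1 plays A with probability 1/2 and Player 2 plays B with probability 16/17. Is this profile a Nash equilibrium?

Check Player 2's indifference given Player 1's mix p = 1/2:
  payoff from B = 5; payoff from A = 5 — equal.
Check Player 1's indifference given Player 2's mix q = 16/17:
  payoff from A = -11; payoff from B = -11 — equal.
Both players are indifferent, so neither can profitably deviate.

Yes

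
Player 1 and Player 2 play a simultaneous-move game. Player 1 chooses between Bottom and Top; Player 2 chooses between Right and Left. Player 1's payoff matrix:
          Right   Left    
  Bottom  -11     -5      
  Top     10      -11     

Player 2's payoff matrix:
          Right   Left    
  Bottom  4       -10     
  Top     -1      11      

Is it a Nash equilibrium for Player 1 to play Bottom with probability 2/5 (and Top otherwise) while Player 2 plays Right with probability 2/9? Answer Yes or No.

Given Player 1's mix p = 2/5, Player 2's payoff from Right is 1 but from Left is 13/5. Player 2 strictly prefers Left, so Player 2 would not mix.
So the proposed profile is not a Nash equilibrium.

No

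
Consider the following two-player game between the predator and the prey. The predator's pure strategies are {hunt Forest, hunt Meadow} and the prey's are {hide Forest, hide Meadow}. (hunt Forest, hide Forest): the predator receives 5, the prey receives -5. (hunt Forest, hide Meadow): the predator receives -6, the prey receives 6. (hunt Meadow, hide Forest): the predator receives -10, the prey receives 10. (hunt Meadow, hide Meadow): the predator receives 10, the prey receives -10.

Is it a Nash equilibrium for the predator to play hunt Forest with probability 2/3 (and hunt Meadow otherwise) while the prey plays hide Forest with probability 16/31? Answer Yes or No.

No

Given the predator's mix p = 2/3, the prey's payoff from hide Forest is 0 but from hide Meadow is 2/3. The prey strictly prefers hide Meadow, so the prey would not mix.
So the proposed profile is not a Nash equilibrium.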